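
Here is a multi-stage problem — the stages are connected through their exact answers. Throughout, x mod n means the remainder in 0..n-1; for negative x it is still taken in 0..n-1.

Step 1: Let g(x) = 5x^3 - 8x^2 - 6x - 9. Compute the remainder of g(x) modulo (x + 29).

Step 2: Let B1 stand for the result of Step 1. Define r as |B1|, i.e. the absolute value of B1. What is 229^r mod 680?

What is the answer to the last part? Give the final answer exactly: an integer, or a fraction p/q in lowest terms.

441

Step 1: remainder = value at the root: 5*(-29)^3 - 8*(-29)^2 - 6*(-29)^1 - 9 = (-121945) + (-6728) + (174) + (-9) = -128508; answer -128508
Step 2: B1 = -128508; r = 128508; squarings mod 680: 229^1=229, 229^2=81, 229^4=441, 229^8=1, 229^16=1, 229^32=1, 229^64=1, 229^128=1, 229^256=1, 229^512=1, 229^1024=1, 229^2048=1, 229^4096=1, 229^8192=1, 229^16384=1, 229^32768=1, 229^65536=1; 229^128508 = 229^4 * 229^8 * 229^16 * 229^32 * 229^64 * 229^128 * 229^256 * 229^1024 * 229^4096 * 229^8192 * 229^16384 * 229^32768 * 229^65536 = 441 (mod 680); answer 441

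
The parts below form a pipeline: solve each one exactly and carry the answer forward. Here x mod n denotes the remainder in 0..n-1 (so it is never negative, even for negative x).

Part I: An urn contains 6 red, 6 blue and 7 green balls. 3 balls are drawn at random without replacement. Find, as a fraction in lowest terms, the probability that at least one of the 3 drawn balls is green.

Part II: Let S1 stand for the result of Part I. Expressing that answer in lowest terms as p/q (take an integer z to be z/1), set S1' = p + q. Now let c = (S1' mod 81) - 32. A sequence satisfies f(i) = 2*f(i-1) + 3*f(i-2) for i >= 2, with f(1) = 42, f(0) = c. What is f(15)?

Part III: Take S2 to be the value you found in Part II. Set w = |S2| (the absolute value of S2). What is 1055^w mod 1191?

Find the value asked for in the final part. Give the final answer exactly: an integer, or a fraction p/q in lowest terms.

Part I: total draws C(19,3) = 969; complement C(12,3) = 220; favorable 969 - 220 = 749; P = 749/969; answer 749/969
Part II: S1 = 749/969; threaded value p + q = 1718; c = -15; f(2) = 2*(42) + 3*(-15) = 39; iterating: f(2)=39, f(3)=204, f(4)=525, f(5)=1662, f(6)=4899, f(7)=14784, f(8)=44265, f(9)=132882, f(10)=398559, f(11)=1195764, f(12)=3587205, f(13)=10761702, f(14)=32285019, f(15)=96855144; answer 96855144
Part III: S2 = 96855144; w = 96855144; squarings mod 1191: 1055^1=1055, 1055^2=631, 1055^4=367, 1055^8=106, 1055^16=517, 1055^32=505, 1055^64=151, 1055^128=172, 1055^256=1000, 1055^512=751, 1055^1024=658, 1055^2048=631, 1055^4096=367, 1055^8192=106, 1055^16384=517, 1055^32768=505, 1055^65536=151, 1055^131072=172, 1055^262144=1000, 1055^524288=751, 1055^1048576=658, 1055^2097152=631, 1055^4194304=367, 1055^8388608=106, 1055^16777216=517, 1055^33554432=505, 1055^67108864=151; 1055^96855144 = 1055^8 * 1055^32 * 1055^64 * 1055^1024 * 1055^8192 * 1055^16384 * 1055^32768 * 1055^65536 * 1055^262144 * 1055^4194304 * 1055^8388608 * 1055^16777216 * 1055^67108864 = 790 (mod 1191); answer 790

790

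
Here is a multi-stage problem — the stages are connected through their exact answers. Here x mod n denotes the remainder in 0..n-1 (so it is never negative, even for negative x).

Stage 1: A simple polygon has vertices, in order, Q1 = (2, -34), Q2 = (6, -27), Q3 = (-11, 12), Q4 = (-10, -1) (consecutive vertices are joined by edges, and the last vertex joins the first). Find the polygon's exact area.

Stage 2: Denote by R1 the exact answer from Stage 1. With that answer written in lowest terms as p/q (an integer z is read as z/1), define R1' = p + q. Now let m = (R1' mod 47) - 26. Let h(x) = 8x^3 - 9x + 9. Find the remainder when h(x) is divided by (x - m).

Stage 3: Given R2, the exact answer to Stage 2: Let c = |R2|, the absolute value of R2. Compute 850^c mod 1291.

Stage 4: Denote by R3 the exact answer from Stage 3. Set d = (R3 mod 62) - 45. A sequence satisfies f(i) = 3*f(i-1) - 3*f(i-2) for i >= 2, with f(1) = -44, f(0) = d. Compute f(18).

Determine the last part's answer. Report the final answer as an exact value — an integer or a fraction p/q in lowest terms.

Stage 1: cross terms: (2*-27 - 6*-34)=150, (6*12 - -11*-27)=-225, (-11*-1 - -10*12)=131, (-10*-34 - 2*-1)=342; twice the area = |398| = 398; area = 199; answer 199
Stage 2: R1 = 199; threaded value p + q = 200; m = -14; remainder = value at the root: 8*(-14)^3 - 9*(-14)^1 + 9 = (-21952) + (126) + (9) = -21817; answer -21817
Stage 3: R2 = -21817; c = 21817; squarings mod 1291: 850^1=850, 850^2=831, 850^4=1167, 850^8=1175, 850^16=546, 850^32=1186, 850^64=697, 850^128=393, 850^256=820, 850^512=1080, 850^1024=627, 850^2048=665, 850^4096=703, 850^8192=1047, 850^16384=150; 850^21817 = 850^1 * 850^8 * 850^16 * 850^32 * 850^256 * 850^1024 * 850^4096 * 850^16384 = 662 (mod 1291); answer 662
Stage 4: R3 = 662; d = -3; f(2) = 3*(-44) - 3*(-3) = -123; iterating: f(2)=-123, f(3)=-237, f(4)=-342, f(5)=-315, f(6)=81, f(7)=1188, f(8)=3321, f(9)=6399, f(10)=9234, f(11)=8505, f(12)=-2187, f(13)=-32076, f(14)=-89667, f(15)=-172773, f(16)=-249318, f(17)=-229635, f(18)=59049; answer 59049

59049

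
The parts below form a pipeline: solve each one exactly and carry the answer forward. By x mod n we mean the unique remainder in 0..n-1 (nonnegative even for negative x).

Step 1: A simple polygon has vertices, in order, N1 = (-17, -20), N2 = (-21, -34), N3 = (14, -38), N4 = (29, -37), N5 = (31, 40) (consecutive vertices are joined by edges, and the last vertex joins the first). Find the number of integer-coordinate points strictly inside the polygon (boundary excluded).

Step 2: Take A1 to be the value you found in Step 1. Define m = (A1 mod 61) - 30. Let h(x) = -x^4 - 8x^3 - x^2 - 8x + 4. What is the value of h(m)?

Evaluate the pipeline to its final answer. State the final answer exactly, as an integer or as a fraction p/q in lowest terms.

-185702

Step 1: cross terms: (-17*-34 - -21*-20)=158, (-21*-38 - 14*-34)=1274, (14*-37 - 29*-38)=584, (29*40 - 31*-37)=2307, (31*-20 - -17*40)=60; twice the area = |4383| = 4383; area = 4383/2; boundary points = 2 + 1 + 1 + 1 + 12 = 17; strictly interior points = area - boundary/2 + 1 = 2184; answer 2184
Step 2: A1 = 2184; m = 19; -1*(19)^4 - 8*(19)^3 - 1*(19)^2 - 8*(19)^1 + 4 = (-130321) + (-54872) + (-361) + (-152) + (4) = -185702; answer -185702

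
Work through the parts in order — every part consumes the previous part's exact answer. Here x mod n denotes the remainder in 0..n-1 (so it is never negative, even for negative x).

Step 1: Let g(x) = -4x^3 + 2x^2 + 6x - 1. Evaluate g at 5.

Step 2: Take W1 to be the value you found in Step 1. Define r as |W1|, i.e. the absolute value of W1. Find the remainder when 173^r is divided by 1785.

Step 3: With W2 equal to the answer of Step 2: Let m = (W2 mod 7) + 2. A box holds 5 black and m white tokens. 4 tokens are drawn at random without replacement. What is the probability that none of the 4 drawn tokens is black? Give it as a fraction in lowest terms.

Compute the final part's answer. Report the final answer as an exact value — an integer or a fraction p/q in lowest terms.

7/99

Step 1: -4*(5)^3 + 2*(5)^2 + 6*(5)^1 - 1 = (-500) + (50) + (30) + (-1) = -421; answer -421
Step 2: W1 = -421; r = 421; squarings mod 1785: 173^1=173, 173^2=1369, 173^4=1696, 173^8=781, 173^16=1276, 173^32=256, 173^64=1276, 173^128=256, 173^256=1276; 173^421 = 173^1 * 173^4 * 173^32 * 173^128 * 173^256 = 1433 (mod 1785); answer 1433
Step 3: W2 = 1433; m = 7; total draws C(12,4) = 495; favorable C(7,4) = 35; P = 7/99; answer 7/99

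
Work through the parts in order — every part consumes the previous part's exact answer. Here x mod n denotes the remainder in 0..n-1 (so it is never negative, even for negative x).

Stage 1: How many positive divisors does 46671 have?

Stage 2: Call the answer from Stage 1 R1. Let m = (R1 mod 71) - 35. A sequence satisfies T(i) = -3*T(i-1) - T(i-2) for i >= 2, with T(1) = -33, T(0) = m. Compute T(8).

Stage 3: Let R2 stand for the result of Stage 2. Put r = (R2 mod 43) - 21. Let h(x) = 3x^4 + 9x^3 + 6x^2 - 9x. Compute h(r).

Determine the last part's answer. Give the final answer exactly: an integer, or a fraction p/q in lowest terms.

Stage 1: 46671 = 3 * 47 * 331; number of divisors = (1+1) * (1+1) * (1+1) = 8; answer 8
Stage 2: R1 = 8; m = -27; T(2) = -3*(-33) - 1*(-27) = 126; iterating: T(2)=126, T(3)=-345, T(4)=909, T(5)=-2382, T(6)=6237, T(7)=-16329, T(8)=42750; answer 42750
Stage 3: R2 = 42750; r = -13; 3*(-13)^4 + 9*(-13)^3 + 6*(-13)^2 - 9*(-13)^1 = (85683) + (-19773) + (1014) + (117) = 67041; answer 67041

67041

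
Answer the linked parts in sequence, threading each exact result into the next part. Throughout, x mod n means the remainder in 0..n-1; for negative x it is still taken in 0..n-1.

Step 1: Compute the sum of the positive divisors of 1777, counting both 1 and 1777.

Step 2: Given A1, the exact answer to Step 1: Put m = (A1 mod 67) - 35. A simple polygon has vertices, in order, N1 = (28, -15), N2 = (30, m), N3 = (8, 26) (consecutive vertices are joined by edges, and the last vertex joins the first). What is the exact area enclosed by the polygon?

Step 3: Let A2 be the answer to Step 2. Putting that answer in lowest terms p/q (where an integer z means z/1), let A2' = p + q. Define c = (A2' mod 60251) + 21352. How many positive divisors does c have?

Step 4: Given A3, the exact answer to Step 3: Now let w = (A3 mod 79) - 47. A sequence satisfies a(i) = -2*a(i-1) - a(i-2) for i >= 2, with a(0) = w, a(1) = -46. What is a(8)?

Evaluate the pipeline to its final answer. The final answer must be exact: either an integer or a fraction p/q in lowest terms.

641

Step 1: 1777 is prime, so its only divisors are 1 and 1777; sigma = 1 + 1777 = 1778; answer 1778
Step 2: A1 = 1778; m = 1; cross terms: (28*1 - 30*-15)=478, (30*26 - 8*1)=772, (8*-15 - 28*26)=-848; twice the area = |402| = 402; area = 201; answer 201
Step 3: A2 = 201; threaded value p + q = 202; c = 21554; 21554 = 2 * 13 * 829; number of divisors = (1+1) * (1+1) * (1+1) = 8; answer 8
Step 4: A3 = 8; w = -39; a(2) = -2*(-46) - 1*(-39) = 131; iterating: a(2)=131, a(3)=-216, a(4)=301, a(5)=-386, a(6)=471, a(7)=-556, a(8)=641; answer 641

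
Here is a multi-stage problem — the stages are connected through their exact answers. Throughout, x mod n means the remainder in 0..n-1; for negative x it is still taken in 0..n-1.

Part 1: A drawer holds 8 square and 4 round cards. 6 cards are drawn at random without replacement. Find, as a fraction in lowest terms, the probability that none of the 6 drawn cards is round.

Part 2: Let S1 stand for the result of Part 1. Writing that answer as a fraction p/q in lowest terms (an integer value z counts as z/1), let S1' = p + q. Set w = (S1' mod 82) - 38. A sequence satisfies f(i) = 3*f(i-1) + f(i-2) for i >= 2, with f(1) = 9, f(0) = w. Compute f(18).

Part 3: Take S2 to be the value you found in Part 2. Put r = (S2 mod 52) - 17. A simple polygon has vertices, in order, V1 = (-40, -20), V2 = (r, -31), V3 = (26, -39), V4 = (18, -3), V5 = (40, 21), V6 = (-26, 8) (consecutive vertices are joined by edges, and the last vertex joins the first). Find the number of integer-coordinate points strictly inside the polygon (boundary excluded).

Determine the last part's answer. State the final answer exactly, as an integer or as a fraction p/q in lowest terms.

Part 1: total draws C(12,6) = 924; favorable C(8,6) = 28; P = 1/33; answer 1/33
Part 2: S1 = 1/33; threaded value p + q = 34; w = -4; f(2) = 3*(9) + 1*(-4) = 23; iterating: f(2)=23, f(3)=78, f(4)=257, f(5)=849, f(6)=2804, f(7)=9261, f(8)=30587, f(9)=101022, f(10)=333653, f(11)=1101981, f(12)=3639596, f(13)=12020769, f(14)=39701903, f(15)=131126478, f(16)=433081337, f(17)=1430370489, f(18)=4724192804; answer 4724192804
Part 3: S2 = 4724192804; r = 15; cross terms: (-40*-31 - 15*-20)=1540, (15*-39 - 26*-31)=221, (26*-3 - 18*-39)=624, (18*21 - 40*-3)=498, (40*8 - -26*21)=866, (-26*-20 - -40*8)=840; twice the area = |4589| = 4589; area = 4589/2; boundary points = 11 + 1 + 4 + 2 + 1 + 14 = 33; strictly interior points = area - boundary/2 + 1 = 2279; answer 2279

2279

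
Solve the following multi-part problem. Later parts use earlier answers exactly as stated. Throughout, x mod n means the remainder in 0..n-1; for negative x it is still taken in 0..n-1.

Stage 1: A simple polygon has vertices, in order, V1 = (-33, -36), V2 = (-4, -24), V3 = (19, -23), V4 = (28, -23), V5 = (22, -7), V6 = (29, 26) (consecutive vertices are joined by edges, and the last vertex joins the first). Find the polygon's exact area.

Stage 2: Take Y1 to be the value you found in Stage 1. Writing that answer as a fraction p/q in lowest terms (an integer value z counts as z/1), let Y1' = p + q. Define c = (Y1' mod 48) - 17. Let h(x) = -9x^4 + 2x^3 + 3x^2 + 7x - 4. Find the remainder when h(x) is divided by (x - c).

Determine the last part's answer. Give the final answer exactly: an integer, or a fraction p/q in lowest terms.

-760771

Stage 1: cross terms: (-33*-24 - -4*-36)=648, (-4*-23 - 19*-24)=548, (19*-23 - 28*-23)=207, (28*-7 - 22*-23)=310, (22*26 - 29*-7)=775, (29*-36 - -33*26)=-186; twice the area = |2302| = 2302; area = 1151; answer 1151
Stage 2: Y1 = 1151; threaded value p + q = 1152; c = -17; remainder = value at the root: -9*(-17)^4 + 2*(-17)^3 + 3*(-17)^2 + 7*(-17)^1 - 4 = (-751689) + (-9826) + (867) + (-119) + (-4) = -760771; answer -760771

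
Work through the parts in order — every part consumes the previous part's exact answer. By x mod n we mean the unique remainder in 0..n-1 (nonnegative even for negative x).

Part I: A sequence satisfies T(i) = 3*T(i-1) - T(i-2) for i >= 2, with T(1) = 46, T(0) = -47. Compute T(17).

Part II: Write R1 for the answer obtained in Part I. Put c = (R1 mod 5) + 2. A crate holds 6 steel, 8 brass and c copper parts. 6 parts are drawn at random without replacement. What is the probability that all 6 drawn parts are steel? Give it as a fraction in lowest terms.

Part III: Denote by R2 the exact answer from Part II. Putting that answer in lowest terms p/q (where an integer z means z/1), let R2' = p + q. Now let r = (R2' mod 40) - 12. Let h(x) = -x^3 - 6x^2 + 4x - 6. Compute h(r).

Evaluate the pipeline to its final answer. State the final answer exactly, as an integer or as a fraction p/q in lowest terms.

Part I: T(2) = 3*(46) - 1*(-47) = 185; iterating: T(2)=185, T(3)=509, T(4)=1342, T(5)=3517, T(6)=9209, T(7)=24110, T(8)=63121, T(9)=165253, T(10)=432638, T(11)=1132661, T(12)=2965345, T(13)=7763374, T(14)=20324777, T(15)=53210957, T(16)=139308094, T(17)=364713325; answer 364713325
Part II: R1 = 364713325; c = 2; total draws C(16,6) = 8008; favorable C(6,6) = 1; P = 1/8008; answer 1/8008
Part III: R2 = 1/8008; threaded value p + q = 8009; r = -3; -1*(-3)^3 - 6*(-3)^2 + 4*(-3)^1 - 6 = (27) + (-54) + (-12) + (-6) = -45; answer -45

-45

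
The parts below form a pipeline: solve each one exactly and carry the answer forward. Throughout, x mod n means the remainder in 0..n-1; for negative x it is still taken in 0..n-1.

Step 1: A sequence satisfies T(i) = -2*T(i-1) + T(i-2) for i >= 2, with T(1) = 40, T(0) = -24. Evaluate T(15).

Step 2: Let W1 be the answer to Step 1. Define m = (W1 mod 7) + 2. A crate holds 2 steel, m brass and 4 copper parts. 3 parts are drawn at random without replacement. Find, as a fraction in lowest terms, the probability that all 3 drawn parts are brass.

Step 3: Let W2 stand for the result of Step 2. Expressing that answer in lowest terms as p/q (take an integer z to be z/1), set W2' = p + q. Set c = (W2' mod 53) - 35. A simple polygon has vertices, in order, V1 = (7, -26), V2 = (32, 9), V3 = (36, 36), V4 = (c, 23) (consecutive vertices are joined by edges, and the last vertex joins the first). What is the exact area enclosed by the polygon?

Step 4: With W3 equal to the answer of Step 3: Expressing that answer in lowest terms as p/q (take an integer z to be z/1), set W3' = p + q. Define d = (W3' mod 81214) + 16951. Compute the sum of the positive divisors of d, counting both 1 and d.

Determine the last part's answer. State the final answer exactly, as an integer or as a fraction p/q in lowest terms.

Step 1: T(2) = -2*(40) + 1*(-24) = -104; iterating: T(2)=-104, T(3)=248, T(4)=-600, T(5)=1448, T(6)=-3496, T(7)=8440, T(8)=-20376, T(9)=49192, T(10)=-118760, T(11)=286712, T(12)=-692184, T(13)=1671080, T(14)=-4034344, T(15)=9739768; answer 9739768
Step 2: W1 = 9739768; m = 5; total draws C(11,3) = 165; favorable C(5,3) = 10; P = 2/33; answer 2/33
Step 3: W2 = 2/33; threaded value p + q = 35; c = 0; cross terms: (7*9 - 32*-26)=895, (32*36 - 36*9)=828, (36*23 - 0*36)=828, (0*-26 - 7*23)=-161; twice the area = |2390| = 2390; area = 1195; answer 1195
Step 4: W3 = 1195; threaded value p + q = 1196; d = 18147; 18147 = 3 * 23 * 263; sigma = (1 + 3) * (1 + 23) * (1 + 263) = 4 * 24 * 264 = 25344; answer 25344

25344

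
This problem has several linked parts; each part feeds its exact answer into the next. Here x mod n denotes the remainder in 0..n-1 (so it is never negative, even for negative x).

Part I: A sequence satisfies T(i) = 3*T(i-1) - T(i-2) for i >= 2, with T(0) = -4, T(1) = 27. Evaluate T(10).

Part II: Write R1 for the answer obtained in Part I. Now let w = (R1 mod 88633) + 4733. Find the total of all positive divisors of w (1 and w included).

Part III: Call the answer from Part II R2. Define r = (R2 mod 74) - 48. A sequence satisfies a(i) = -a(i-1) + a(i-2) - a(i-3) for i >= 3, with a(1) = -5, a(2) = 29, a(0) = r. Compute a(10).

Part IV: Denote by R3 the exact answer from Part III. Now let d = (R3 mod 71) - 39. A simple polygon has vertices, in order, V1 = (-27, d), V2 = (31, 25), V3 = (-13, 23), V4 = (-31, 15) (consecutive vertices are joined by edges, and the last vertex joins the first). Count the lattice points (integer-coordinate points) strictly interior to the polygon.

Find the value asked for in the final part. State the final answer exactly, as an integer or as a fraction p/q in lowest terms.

Part I: T(2) = 3*(27) - 1*(-4) = 85; iterating: T(2)=85, T(3)=228, T(4)=599, T(5)=1569, T(6)=4108, T(7)=10755, T(8)=28157, T(9)=73716, T(10)=192991; answer 192991
Part II: R1 = 192991; w = 20458; 20458 = 2 * 53 * 193; sigma = (1 + 2) * (1 + 53) * (1 + 193) = 3 * 54 * 194 = 31428; answer 31428
Part III: R2 = 31428; r = 4; a(3) = -1*(29) + 1*(-5) - 1*(4) = -38; iterating: a(3)=-38, a(4)=72, a(5)=-139, a(6)=249, a(7)=-460, a(8)=848, a(9)=-1557, a(10)=2865; answer 2865
Part IV: R3 = 2865; d = -14; cross terms: (-27*25 - 31*-14)=-241, (31*23 - -13*25)=1038, (-13*15 - -31*23)=518, (-31*-14 - -27*15)=839; twice the area = |2154| = 2154; area = 1077; boundary points = 1 + 2 + 2 + 1 = 6; strictly interior points = area - boundary/2 + 1 = 1075; answer 1075

1075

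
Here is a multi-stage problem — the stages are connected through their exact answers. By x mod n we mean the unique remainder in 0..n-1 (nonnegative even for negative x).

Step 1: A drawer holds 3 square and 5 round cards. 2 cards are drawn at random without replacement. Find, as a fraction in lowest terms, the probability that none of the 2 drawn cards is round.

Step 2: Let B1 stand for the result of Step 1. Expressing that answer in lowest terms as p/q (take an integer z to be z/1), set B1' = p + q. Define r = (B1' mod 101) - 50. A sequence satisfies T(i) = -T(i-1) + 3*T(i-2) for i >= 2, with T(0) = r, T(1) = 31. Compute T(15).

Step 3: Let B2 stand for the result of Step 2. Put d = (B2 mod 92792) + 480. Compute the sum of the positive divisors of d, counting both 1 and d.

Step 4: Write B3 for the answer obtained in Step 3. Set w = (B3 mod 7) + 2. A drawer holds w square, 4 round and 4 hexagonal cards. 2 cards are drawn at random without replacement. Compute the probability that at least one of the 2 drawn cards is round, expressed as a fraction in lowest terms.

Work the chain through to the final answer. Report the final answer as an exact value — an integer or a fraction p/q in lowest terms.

9/20

Step 1: total draws C(8,2) = 28; favorable C(3,2) = 3; P = 3/28; answer 3/28
Step 2: B1 = 3/28; threaded value p + q = 31; r = -19; T(2) = -1*(31) + 3*(-19) = -88; iterating: T(2)=-88, T(3)=181, T(4)=-445, T(5)=988, T(6)=-2323, T(7)=5287, T(8)=-12256, T(9)=28117, T(10)=-64885, T(11)=149236, T(12)=-343891, T(13)=791599, T(14)=-1823272, T(15)=4198069; answer 4198069
Step 3: B2 = 4198069; d = 22909; 22909 = 31 * 739; sigma = (1 + 31) * (1 + 739) = 32 * 740 = 23680; answer 23680
Step 4: B3 = 23680; w = 8; total draws C(16,2) = 120; complement C(12,2) = 66; favorable 120 - 66 = 54; P = 9/20; answer 9/20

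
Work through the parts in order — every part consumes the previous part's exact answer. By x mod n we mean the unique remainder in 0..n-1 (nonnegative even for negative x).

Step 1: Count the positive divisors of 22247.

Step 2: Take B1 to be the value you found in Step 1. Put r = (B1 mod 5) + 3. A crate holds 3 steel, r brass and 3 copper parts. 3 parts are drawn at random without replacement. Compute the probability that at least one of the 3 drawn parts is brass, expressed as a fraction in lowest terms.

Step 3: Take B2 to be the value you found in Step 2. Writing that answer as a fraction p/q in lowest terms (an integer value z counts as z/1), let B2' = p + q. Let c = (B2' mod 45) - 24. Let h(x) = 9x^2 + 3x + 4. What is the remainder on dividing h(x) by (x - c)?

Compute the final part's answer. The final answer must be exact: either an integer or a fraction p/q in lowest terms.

424

Step 1: 22247 is prime, so its only divisors are 1 and 22247; count = 2; answer 2
Step 2: B1 = 2; r = 5; total draws C(11,3) = 165; complement C(6,3) = 20; favorable 165 - 20 = 145; P = 29/33; answer 29/33
Step 3: B2 = 29/33; threaded value p + q = 62; c = -7; remainder = value at the root: 9*(-7)^2 + 3*(-7)^1 + 4 = (441) + (-21) + (4) = 424; answer 424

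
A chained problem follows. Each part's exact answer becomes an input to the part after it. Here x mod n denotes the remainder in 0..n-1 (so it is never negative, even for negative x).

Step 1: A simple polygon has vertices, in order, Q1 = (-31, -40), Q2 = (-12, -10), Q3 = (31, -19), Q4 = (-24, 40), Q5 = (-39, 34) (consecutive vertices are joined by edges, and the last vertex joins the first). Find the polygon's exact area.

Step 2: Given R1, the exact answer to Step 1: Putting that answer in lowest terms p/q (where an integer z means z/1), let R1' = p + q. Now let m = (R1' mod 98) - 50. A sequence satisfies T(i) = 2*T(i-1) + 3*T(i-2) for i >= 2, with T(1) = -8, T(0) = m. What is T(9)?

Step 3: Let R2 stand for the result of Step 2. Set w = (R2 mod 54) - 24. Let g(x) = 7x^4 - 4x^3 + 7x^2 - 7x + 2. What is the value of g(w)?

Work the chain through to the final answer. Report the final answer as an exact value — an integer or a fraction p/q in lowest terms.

Step 1: cross terms: (-31*-10 - -12*-40)=-170, (-12*-19 - 31*-10)=538, (31*40 - -24*-19)=784, (-24*34 - -39*40)=744, (-39*-40 - -31*34)=2614; twice the area = |4510| = 4510; area = 2255; answer 2255
Step 2: R1 = 2255; threaded value p + q = 2256; m = -48; T(2) = 2*(-8) + 3*(-48) = -160; iterating: T(2)=-160, T(3)=-344, T(4)=-1168, T(5)=-3368, T(6)=-10240, T(7)=-30584, T(8)=-91888, T(9)=-275528; answer -275528
Step 3: R2 = -275528; w = 10; 7*(10)^4 - 4*(10)^3 + 7*(10)^2 - 7*(10)^1 + 2 = (70000) + (-4000) + (700) + (-70) + (2) = 66632; answer 66632

66632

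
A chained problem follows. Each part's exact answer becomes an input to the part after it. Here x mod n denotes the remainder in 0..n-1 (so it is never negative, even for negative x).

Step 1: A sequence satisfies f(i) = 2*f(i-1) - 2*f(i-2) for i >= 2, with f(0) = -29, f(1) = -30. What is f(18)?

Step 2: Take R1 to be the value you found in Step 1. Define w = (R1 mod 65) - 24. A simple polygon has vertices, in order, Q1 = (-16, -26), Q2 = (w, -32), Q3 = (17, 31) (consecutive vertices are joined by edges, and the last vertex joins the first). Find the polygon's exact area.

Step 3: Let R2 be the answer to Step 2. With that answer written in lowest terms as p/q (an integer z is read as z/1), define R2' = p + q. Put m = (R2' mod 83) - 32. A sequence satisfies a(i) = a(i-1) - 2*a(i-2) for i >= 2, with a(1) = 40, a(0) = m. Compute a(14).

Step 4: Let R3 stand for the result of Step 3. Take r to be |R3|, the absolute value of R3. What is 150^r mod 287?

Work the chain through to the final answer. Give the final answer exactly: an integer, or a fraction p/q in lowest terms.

214

Step 1: f(2) = 2*(-30) - 2*(-29) = -2; iterating: f(2)=-2, f(3)=56, f(4)=116, f(5)=120, f(6)=8, f(7)=-224, f(8)=-464, f(9)=-480, f(10)=-32, f(11)=896, f(12)=1856, f(13)=1920, f(14)=128, f(15)=-3584, f(16)=-7424, f(17)=-7680, f(18)=-512; answer -512
Step 2: R1 = -512; w = -16; cross terms: (-16*-32 - -16*-26)=96, (-16*31 - 17*-32)=48, (17*-26 - -16*31)=54; twice the area = |198| = 198; area = 99; answer 99
Step 3: R2 = 99; threaded value p + q = 100; m = -15; a(2) = 1*(40) - 2*(-15) = 70; iterating: a(2)=70, a(3)=-10, a(4)=-150, a(5)=-130, a(6)=170, a(7)=430, a(8)=90, a(9)=-770, a(10)=-950, a(11)=590, a(12)=2490, a(13)=1310, a(14)=-3670; answer -3670
Step 4: R3 = -3670; r = 3670; squarings mod 287: 150^1=150, 150^2=114, 150^4=81, 150^8=247, 150^16=165, 150^32=247, 150^64=165, 150^128=247, 150^256=165, 150^512=247, 150^1024=165, 150^2048=247; 150^3670 = 150^2 * 150^4 * 150^16 * 150^64 * 150^512 * 150^1024 * 150^2048 = 214 (mod 287); answer 214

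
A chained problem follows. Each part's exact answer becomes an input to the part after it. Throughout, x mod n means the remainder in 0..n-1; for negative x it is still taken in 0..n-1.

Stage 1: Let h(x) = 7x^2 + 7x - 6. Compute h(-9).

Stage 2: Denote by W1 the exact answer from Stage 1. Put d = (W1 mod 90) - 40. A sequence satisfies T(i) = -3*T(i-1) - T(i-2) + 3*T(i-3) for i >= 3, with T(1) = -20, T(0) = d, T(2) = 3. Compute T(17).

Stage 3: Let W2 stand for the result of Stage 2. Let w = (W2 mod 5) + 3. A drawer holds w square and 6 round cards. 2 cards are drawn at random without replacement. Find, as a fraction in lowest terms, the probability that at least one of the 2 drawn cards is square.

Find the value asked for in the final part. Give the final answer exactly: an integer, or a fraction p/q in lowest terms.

17/22

Stage 1: 7*(-9)^2 + 7*(-9)^1 - 6 = (567) + (-63) + (-6) = 498; answer 498
Stage 2: W1 = 498; d = 8; T(3) = -3*(3) - 1*(-20) + 3*(8) = 35; iterating: T(3)=35, T(4)=-168, T(5)=478, T(6)=-1161, T(7)=2501, T(8)=-4908, T(9)=8740, T(10)=-13809, T(11)=17963, T(12)=-13860, T(13)=-17810, T(14)=121179, T(15)=-387307, T(16)=987312, T(17)=-2211092; answer -2211092
Stage 3: W2 = -2211092; w = 6; total draws C(12,2) = 66; complement C(6,2) = 15; favorable 66 - 15 = 51; P = 17/22; answer 17/22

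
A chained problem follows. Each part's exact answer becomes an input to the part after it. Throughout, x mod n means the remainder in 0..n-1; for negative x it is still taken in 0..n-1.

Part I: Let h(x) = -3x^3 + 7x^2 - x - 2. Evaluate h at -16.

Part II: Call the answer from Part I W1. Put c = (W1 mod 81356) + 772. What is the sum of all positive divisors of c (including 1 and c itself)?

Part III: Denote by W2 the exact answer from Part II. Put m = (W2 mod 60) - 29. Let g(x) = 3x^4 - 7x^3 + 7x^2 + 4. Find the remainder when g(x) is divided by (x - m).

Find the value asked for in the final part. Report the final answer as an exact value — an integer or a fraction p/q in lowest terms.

71491

Part I: -3*(-16)^3 + 7*(-16)^2 - 1*(-16)^1 - 2 = (12288) + (1792) + (16) + (-2) = 14094; answer 14094
Part II: W1 = 14094; c = 14866; 14866 = 2 * 7433; sigma = (1 + 2) * (1 + 7433) = 3 * 7434 = 22302; answer 22302
Part III: W2 = 22302; m = 13; remainder = value at the root: 3*(13)^4 - 7*(13)^3 + 7*(13)^2 + 4 = (85683) + (-15379) + (1183) + (4) = 71491; answer 71491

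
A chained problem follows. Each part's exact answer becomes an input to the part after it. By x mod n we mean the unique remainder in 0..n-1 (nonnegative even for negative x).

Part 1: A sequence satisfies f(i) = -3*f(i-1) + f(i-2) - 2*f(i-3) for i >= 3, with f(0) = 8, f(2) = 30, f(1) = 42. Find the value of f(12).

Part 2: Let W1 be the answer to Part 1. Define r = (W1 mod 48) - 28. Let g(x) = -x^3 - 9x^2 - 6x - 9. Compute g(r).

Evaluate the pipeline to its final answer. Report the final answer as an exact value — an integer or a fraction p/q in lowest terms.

Part 1: f(3) = -3*(30) + 1*(42) - 2*(8) = -64; iterating: f(3)=-64, f(4)=138, f(5)=-538, f(6)=1880, f(7)=-6454, f(8)=22318, f(9)=-77168, f(10)=266730, f(11)=-921994, f(12)=3187048; answer 3187048
Part 2: W1 = 3187048; r = 12; -1*(12)^3 - 9*(12)^2 - 6*(12)^1 - 9 = (-1728) + (-1296) + (-72) + (-9) = -3105; answer -3105

-3105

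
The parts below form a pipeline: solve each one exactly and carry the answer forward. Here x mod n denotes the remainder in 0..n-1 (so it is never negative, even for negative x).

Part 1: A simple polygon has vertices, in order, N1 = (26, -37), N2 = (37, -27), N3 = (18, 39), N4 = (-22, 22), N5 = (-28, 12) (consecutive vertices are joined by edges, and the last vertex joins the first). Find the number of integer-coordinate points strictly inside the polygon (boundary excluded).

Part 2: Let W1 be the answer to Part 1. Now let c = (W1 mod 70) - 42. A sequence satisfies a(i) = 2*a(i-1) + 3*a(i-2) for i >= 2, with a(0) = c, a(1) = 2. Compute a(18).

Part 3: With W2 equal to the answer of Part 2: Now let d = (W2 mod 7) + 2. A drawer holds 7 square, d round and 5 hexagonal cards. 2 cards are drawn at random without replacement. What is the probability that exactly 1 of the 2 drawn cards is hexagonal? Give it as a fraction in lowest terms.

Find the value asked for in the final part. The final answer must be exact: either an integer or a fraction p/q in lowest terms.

Part 1: cross terms: (26*-27 - 37*-37)=667, (37*39 - 18*-27)=1929, (18*22 - -22*39)=1254, (-22*12 - -28*22)=352, (-28*-37 - 26*12)=724; twice the area = |4926| = 4926; area = 2463; boundary points = 1 + 1 + 1 + 2 + 1 = 6; strictly interior points = area - boundary/2 + 1 = 2461; answer 2461
Part 2: W1 = 2461; c = -31; a(2) = 2*(2) + 3*(-31) = -89; iterating: a(2)=-89, a(3)=-172, a(4)=-611, a(5)=-1738, a(6)=-5309, a(7)=-15832, a(8)=-47591, a(9)=-142678, a(10)=-428129, a(11)=-1284292, a(12)=-3852971, a(13)=-11558818, a(14)=-34676549, a(15)=-104029552, a(16)=-312088751, a(17)=-936266158, a(18)=-2808798569; answer -2808798569
Part 3: W2 = -2808798569; d = 6; total draws C(18,2) = 153; favorable C(5,1)*C(13,1) = 65; P = 65/153; answer 65/153

65/153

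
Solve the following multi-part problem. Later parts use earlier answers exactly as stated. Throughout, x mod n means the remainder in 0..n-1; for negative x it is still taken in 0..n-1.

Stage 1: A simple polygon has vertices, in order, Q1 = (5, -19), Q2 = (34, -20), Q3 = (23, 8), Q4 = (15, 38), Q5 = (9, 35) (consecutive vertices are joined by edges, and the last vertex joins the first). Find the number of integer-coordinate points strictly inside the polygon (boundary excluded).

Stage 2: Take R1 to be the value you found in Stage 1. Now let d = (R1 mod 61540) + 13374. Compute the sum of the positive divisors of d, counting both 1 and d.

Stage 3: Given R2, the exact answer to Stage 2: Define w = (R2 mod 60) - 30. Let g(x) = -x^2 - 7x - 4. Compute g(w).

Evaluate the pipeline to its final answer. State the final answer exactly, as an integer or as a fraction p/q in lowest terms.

-202

Stage 1: cross terms: (5*-20 - 34*-19)=546, (34*8 - 23*-20)=732, (23*38 - 15*8)=754, (15*35 - 9*38)=183, (9*-19 - 5*35)=-346; twice the area = |1869| = 1869; area = 1869/2; boundary points = 1 + 1 + 2 + 3 + 2 = 9; strictly interior points = area - boundary/2 + 1 = 931; answer 931
Stage 2: R1 = 931; d = 14305; 14305 = 5 * 2861; sigma = (1 + 5) * (1 + 2861) = 6 * 2862 = 17172; answer 17172
Stage 3: R2 = 17172; w = -18; -1*(-18)^2 - 7*(-18)^1 - 4 = (-324) + (126) + (-4) = -202; answer -202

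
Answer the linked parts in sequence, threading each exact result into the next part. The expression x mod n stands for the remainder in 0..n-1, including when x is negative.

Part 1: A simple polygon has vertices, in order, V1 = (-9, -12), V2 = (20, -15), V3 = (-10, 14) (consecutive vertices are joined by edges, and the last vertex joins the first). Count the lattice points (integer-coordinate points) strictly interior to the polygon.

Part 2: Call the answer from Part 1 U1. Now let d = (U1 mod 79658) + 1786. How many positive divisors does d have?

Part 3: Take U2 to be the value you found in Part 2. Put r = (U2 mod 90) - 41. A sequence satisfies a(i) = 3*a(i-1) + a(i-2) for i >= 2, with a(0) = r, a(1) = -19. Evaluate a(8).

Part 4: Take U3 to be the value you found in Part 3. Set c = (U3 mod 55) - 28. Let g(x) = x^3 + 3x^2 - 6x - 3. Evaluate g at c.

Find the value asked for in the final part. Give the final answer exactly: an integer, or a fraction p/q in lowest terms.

Part 1: cross terms: (-9*-15 - 20*-12)=375, (20*14 - -10*-15)=130, (-10*-12 - -9*14)=246; twice the area = |751| = 751; area = 751/2; boundary points = 1 + 1 + 1 = 3; strictly interior points = area - boundary/2 + 1 = 375; answer 375
Part 2: U1 = 375; d = 2161; 2161 is prime, so its only divisors are 1 and 2161; count = 2; answer 2
Part 3: U2 = 2; r = -39; a(2) = 3*(-19) + 1*(-39) = -96; iterating: a(2)=-96, a(3)=-307, a(4)=-1017, a(5)=-3358, a(6)=-11091, a(7)=-36631, a(8)=-120984; answer -120984
Part 4: U3 = -120984; c = -12; 1*(-12)^3 + 3*(-12)^2 - 6*(-12)^1 - 3 = (-1728) + (432) + (72) + (-3) = -1227; answer -1227

-1227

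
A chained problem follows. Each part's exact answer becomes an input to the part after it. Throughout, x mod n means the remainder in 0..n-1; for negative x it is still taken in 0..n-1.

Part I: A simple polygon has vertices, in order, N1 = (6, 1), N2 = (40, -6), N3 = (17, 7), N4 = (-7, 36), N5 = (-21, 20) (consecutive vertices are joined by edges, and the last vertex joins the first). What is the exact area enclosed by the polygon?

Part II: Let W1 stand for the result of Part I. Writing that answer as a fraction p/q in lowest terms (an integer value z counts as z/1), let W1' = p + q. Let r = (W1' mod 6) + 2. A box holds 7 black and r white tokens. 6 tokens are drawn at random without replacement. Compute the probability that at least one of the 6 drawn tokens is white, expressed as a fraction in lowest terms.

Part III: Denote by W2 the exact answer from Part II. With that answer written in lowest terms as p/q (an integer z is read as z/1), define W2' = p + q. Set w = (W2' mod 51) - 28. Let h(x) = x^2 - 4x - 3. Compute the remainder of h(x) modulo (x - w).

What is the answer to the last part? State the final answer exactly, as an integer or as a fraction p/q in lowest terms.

Part I: cross terms: (6*-6 - 40*1)=-76, (40*7 - 17*-6)=382, (17*36 - -7*7)=661, (-7*20 - -21*36)=616, (-21*1 - 6*20)=-141; twice the area = |1442| = 1442; area = 721; answer 721
Part II: W1 = 721; threaded value p + q = 722; r = 4; total draws C(11,6) = 462; complement C(7,6) = 7; favorable 462 - 7 = 455; P = 65/66; answer 65/66
Part III: W2 = 65/66; threaded value p + q = 131; w = 1; remainder = value at the root: 1*(1)^2 - 4*(1)^1 - 3 = (1) + (-4) + (-3) = -6; answer -6

-6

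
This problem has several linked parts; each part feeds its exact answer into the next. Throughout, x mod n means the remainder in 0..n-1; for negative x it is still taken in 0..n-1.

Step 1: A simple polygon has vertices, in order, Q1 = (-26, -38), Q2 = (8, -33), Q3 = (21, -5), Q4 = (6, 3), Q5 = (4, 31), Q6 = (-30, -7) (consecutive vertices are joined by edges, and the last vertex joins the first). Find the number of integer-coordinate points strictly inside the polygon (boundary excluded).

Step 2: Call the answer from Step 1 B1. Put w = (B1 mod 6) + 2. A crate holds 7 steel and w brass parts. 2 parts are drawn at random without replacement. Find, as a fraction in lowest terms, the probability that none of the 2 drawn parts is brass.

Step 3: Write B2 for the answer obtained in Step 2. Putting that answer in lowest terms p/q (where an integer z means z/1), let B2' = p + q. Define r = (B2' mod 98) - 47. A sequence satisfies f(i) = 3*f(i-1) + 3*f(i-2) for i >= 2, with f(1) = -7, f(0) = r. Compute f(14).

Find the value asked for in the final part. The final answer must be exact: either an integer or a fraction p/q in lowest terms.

Step 1: cross terms: (-26*-33 - 8*-38)=1162, (8*-5 - 21*-33)=653, (21*3 - 6*-5)=93, (6*31 - 4*3)=174, (4*-7 - -30*31)=902, (-30*-38 - -26*-7)=958; twice the area = |3942| = 3942; area = 1971; boundary points = 1 + 1 + 1 + 2 + 2 + 1 = 8; strictly interior points = area - boundary/2 + 1 = 1968; answer 1968
Step 2: B1 = 1968; w = 2; total draws C(9,2) = 36; favorable C(7,2) = 21; P = 7/12; answer 7/12
Step 3: B2 = 7/12; threaded value p + q = 19; r = -28; f(2) = 3*(-7) + 3*(-28) = -105; iterating: f(2)=-105, f(3)=-336, f(4)=-1323, f(5)=-4977, f(6)=-18900, f(7)=-71631, f(8)=-271593, f(9)=-1029672, f(10)=-3903795, f(11)=-14800401, f(12)=-56112588, f(13)=-212738967, f(14)=-806554665; answer -806554665

-806554665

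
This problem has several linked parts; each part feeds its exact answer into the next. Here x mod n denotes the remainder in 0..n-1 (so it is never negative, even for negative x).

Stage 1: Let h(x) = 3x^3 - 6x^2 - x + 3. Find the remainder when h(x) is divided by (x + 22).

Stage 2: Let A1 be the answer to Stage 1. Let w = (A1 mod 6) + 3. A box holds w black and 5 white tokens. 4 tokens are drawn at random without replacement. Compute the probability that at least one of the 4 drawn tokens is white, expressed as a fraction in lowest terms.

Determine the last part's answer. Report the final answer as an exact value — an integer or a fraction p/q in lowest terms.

Stage 1: remainder = value at the root: 3*(-22)^3 - 6*(-22)^2 - 1*(-22)^1 + 3 = (-31944) + (-2904) + (22) + (3) = -34823; answer -34823
Stage 2: A1 = -34823; w = 4; total draws C(9,4) = 126; complement C(4,4) = 1; favorable 126 - 1 = 125; P = 125/126; answer 125/126

125/126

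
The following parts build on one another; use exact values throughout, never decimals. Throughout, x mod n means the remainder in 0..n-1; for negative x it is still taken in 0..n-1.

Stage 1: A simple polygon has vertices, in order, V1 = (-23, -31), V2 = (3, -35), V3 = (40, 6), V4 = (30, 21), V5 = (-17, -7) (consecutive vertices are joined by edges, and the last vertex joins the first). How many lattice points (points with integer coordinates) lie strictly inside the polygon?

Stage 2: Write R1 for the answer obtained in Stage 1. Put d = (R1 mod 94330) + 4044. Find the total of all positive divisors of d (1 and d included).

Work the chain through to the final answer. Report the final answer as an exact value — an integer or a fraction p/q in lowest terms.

10260

Stage 1: cross terms: (-23*-35 - 3*-31)=898, (3*6 - 40*-35)=1418, (40*21 - 30*6)=660, (30*-7 - -17*21)=147, (-17*-31 - -23*-7)=366; twice the area = |3489| = 3489; area = 3489/2; boundary points = 2 + 1 + 5 + 1 + 6 = 15; strictly interior points = area - boundary/2 + 1 = 1738; answer 1738
Stage 2: R1 = 1738; d = 5782; 5782 = 2 * 7^2 * 59; sigma = (1 + 2) * (1 + 7 + 49) * (1 + 59) = 3 * 57 * 60 = 10260; answer 10260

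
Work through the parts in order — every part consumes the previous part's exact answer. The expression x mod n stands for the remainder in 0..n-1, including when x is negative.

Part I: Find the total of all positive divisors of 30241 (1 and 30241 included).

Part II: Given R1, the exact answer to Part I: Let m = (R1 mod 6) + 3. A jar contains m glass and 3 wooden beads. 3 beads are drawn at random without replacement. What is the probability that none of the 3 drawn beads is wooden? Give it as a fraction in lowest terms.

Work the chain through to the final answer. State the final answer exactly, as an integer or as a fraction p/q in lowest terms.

Part I: 30241 is prime, so its only divisors are 1 and 30241; sigma = 1 + 30241 = 30242; answer 30242
Part II: R1 = 30242; m = 5; total draws C(8,3) = 56; favorable C(5,3) = 10; P = 5/28; answer 5/28

5/28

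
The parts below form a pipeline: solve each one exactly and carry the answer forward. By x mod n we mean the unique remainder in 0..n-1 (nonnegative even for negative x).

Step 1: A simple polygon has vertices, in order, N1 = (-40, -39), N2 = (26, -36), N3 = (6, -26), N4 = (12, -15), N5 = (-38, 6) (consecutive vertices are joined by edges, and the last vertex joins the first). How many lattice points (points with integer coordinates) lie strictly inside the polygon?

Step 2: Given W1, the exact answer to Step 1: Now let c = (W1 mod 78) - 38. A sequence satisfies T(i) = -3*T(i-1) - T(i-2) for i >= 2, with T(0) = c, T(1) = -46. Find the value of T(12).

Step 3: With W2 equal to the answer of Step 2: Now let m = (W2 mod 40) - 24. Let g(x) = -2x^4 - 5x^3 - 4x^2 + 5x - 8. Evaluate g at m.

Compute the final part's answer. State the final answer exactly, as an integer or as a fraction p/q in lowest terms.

-86

Step 1: cross terms: (-40*-36 - 26*-39)=2454, (26*-26 - 6*-36)=-460, (6*-15 - 12*-26)=222, (12*6 - -38*-15)=-498, (-38*-39 - -40*6)=1722; twice the area = |3440| = 3440; area = 1720; boundary points = 3 + 10 + 1 + 1 + 1 = 16; strictly interior points = area - boundary/2 + 1 = 1713; answer 1713
Step 2: W1 = 1713; c = 37; T(2) = -3*(-46) - 1*(37) = 101; iterating: T(2)=101, T(3)=-257, T(4)=670, T(5)=-1753, T(6)=4589, T(7)=-12014, T(8)=31453, T(9)=-82345, T(10)=215582, T(11)=-564401, T(12)=1477621; answer 1477621
Step 3: W2 = 1477621; m = -3; -2*(-3)^4 - 5*(-3)^3 - 4*(-3)^2 + 5*(-3)^1 - 8 = (-162) + (135) + (-36) + (-15) + (-8) = -86; answer -86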